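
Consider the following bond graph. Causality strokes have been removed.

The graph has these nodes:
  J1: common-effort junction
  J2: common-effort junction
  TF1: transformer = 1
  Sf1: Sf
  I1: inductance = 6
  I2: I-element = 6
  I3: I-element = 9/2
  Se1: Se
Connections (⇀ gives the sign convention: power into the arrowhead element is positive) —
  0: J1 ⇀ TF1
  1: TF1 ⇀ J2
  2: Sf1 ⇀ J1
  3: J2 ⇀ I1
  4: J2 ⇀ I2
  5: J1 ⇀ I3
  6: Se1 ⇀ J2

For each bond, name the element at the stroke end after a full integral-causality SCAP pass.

b2 |Sf1  (Sf1: flow source, stroke at near end)
b6 |J2  (Se1 (Se) sets effort on bond)
b1 |TF1  (0-jn J2 has e-setter on 6)
b3 |I1  (J2 effort already set via bond 6)
b4 |I2  (0-jn J2 has e-setter on 6)
b0 |J1  (TF1: transformer flips bond 1)
b5 |I3  (J1: bond 0 brought effort, rest push out)

b0 stroke→J1
b1 stroke→TF1
b2 stroke→Sf1
b3 stroke→I1
b4 stroke→I2
b5 stroke→I3
b6 stroke→J2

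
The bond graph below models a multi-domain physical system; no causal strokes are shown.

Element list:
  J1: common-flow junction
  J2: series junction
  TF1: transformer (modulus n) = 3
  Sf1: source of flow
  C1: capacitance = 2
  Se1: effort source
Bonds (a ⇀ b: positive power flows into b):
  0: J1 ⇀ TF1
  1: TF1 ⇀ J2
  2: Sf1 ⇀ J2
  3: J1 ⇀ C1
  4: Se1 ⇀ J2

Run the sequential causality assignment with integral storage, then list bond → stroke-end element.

b0 stroke→TF1
b1 stroke→J2
b2 stroke→Sf1
b3 stroke→J1
b4 stroke→J2

bond 2 |Sf1  (Sf1: flow source, stroke at near end)
bond 4 |J2  (source Se1 imposes e)
bond 1 |J2  (1-jn J2 has f-setter on 2)
bond 0 |TF1  (TF TF1: opposite of bond 1)
bond 3 |J1  (J1 flow already set via bond 0)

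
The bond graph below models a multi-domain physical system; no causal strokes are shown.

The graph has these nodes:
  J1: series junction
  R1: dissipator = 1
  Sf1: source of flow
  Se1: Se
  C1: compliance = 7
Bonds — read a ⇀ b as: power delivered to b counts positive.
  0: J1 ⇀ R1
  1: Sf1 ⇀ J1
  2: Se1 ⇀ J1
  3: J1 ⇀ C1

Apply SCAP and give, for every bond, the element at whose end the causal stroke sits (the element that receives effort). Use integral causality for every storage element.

#1 →Sf1  (Sf1 (Sf) sets flow on bond)
#2 →J1  (source Se1 imposes e)
#0 →J1  (J1 flow already set via bond 1)
#3 →J1  (common-f at J1 fixed by 1)

β0 stroke→J1
β1 stroke→Sf1
β2 stroke→J1
β3 stroke→J1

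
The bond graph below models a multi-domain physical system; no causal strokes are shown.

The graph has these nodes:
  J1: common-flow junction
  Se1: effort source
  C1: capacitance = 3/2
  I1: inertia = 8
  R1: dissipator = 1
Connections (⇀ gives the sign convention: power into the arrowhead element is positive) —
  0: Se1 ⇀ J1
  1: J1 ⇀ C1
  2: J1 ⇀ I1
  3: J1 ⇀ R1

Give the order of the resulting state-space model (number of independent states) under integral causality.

2  (C1, I1 all integral)

b0 stroke at J1  (source Se1 imposes e)
b1 stroke at J1  (C1 outputs effort q/C1)
b2 stroke at I1  (prefer integral on I1)
b3 stroke at J1  (common-f at J1 fixed by 2)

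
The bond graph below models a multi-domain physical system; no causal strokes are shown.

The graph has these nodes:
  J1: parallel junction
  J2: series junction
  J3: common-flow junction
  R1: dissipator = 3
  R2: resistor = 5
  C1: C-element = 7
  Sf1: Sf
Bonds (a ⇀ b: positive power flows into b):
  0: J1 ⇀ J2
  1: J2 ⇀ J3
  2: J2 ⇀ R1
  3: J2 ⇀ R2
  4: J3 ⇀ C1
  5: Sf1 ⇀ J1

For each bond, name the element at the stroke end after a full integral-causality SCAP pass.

#5 stroke→Sf1  (Sf1: flow source, stroke at near end)
#0 stroke→J1  (J1 needs exactly one e-in)
#1 stroke→J2  (1-jn J2 has f-setter on 0)
#2 stroke→J2  (common-f at J2 fixed by 0)
#3 stroke→J2  (J2 flow already set via bond 0)
#4 stroke→J3  (J3 flow already set via bond 1)

bond 0 →J1
bond 1 →J2
bond 2 →J2
bond 3 →J2
bond 4 →J3
bond 5 →Sf1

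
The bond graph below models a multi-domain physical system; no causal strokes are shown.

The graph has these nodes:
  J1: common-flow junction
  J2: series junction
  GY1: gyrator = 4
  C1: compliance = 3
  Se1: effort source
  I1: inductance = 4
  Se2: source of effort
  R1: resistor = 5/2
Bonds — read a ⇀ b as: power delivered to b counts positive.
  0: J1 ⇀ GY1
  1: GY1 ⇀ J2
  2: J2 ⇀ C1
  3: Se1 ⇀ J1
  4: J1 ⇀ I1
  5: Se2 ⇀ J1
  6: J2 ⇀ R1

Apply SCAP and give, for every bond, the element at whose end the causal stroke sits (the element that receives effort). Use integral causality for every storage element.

β3 →J1  (Se1: effort source, stroke at far end)
β5 →J1  (source Se2 imposes e)
β2 →J2  (C1 outputs effort q/C1)
β4 →I1  (I1 outputs flow p/I1)
β0 →J1  (J1: bond 4 brought flow, rest push out)
β1 →J2  (GY1 both-in/both-out from 0)
β6 →R1  (only one flow-in slot at J2)

b0 →J1
b1 →J2
b2 →J2
b3 →J1
b4 →I1
b5 →J1
b6 →R1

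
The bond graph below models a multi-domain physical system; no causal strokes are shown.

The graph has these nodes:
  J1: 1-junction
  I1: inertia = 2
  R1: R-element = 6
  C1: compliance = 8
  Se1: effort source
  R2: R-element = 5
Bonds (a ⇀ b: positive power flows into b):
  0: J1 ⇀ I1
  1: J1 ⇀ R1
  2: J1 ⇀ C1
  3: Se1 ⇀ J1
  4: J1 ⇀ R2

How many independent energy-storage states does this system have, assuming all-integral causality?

β3 →J1  (source Se1 imposes e)
β0 →I1  (I1 outputs flow p/I1)
β1 →J1  (1-jn J1 has f-setter on 0)
β2 →J1  (common-f at J1 fixed by 0)
β4 →J1  (J1: bond 0 brought flow, rest push out)

2  (C1, I1 all integral)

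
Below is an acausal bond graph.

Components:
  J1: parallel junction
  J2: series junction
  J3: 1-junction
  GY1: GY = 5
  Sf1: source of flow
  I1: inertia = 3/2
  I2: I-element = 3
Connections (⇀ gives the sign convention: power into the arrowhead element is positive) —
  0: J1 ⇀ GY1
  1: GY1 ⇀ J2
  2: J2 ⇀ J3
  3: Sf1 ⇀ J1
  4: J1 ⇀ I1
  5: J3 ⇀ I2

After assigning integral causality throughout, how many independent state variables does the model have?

bond 3 →Sf1  (Sf1 (Sf) sets flow on bond)
bond 4 →I1  (I1: I, integral causality)
bond 0 →J1  (only one effort-in slot at J1)
bond 1 →J2  (GY1 both-in/both-out from 0)
bond 2 →J3  (closing 1-jn rule on J2)
bond 5 →I2  (J3: last free bond brings flow in)

2  (I1, I2 all integral)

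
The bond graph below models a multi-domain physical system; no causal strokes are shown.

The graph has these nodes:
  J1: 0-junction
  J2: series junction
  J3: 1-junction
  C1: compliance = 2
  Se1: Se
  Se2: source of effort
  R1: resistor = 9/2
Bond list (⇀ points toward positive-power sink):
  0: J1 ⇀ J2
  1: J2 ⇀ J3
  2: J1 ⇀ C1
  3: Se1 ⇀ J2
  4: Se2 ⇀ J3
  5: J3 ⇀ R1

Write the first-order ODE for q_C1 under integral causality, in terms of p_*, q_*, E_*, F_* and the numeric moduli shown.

β3 stroke at J2  (Se1 fixes effort; stroke away)
β4 stroke at J3  (Se2 (Se) sets effort on bond)
β2 stroke at J1  (prefer integral on C1)
β0 stroke at J2  (common-e at J1 fixed by 2)
β1 stroke at J3  (J2: last free bond brings flow in)
β5 stroke at R1  (J3: last free bond brings flow in)

dq_C1/dt = -2*E_Se1/9 - 2*E_Se2/9 - q_C1/9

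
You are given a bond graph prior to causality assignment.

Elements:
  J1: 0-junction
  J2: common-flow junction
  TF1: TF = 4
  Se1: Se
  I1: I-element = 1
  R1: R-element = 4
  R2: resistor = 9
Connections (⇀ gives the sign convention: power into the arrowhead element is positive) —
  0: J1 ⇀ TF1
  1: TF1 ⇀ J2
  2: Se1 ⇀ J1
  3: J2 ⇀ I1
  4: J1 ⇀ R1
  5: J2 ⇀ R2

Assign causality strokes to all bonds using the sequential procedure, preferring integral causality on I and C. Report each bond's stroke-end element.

b0 →TF1
b1 →J2
b2 →J1
b3 →I1
b4 →R1
b5 →J2

b2 stroke at J1  (Se1 (Se) sets effort on bond)
b0 stroke at TF1  (J1 effort already set via bond 2)
b4 stroke at R1  (J1 effort already set via bond 2)
b1 stroke at J2  (through TF1, causality passes straight; one stroke at TF1)
b3 stroke at I1  (I1: I, integral causality)
b5 stroke at J2  (J2: bond 3 brought flow, rest push out)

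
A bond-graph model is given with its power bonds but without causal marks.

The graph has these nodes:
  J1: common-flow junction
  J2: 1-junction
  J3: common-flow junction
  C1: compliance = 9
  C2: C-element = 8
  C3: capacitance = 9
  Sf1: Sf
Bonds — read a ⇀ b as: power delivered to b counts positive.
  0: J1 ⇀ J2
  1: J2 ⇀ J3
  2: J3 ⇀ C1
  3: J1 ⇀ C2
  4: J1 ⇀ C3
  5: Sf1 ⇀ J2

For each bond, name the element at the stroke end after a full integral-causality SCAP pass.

bond 5 stroke→Sf1  (Sf1 fixes flow; stroke at Sf1)
bond 0 stroke→J2  (J2: bond 5 brought flow, rest push out)
bond 1 stroke→J2  (common-f at J2 fixed by 5)
bond 2 stroke→J3  (common-f at J3 fixed by 1)
bond 3 stroke→J1  (J1: bond 0 brought flow, rest push out)
bond 4 stroke→J1  (common-f at J1 fixed by 0)

b0 stroke→J2
b1 stroke→J2
b2 stroke→J3
b3 stroke→J1
b4 stroke→J1
b5 stroke→Sf1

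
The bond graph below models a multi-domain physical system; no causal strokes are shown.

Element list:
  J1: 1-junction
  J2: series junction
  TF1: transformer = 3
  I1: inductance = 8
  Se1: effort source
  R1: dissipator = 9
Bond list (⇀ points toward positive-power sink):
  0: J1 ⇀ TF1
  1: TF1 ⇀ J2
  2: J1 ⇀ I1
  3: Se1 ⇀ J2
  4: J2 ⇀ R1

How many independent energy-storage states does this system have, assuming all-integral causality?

b3 stroke at J2  (Se1: effort source, stroke at far end)
b2 stroke at I1  (prefer integral on I1)
b0 stroke at J1  (J1 flow already set via bond 2)
b1 stroke at TF1  (through TF1, causality passes straight; one stroke at TF1)
b4 stroke at J2  (1-jn J2 has f-setter on 1)

1  (I1 all integral)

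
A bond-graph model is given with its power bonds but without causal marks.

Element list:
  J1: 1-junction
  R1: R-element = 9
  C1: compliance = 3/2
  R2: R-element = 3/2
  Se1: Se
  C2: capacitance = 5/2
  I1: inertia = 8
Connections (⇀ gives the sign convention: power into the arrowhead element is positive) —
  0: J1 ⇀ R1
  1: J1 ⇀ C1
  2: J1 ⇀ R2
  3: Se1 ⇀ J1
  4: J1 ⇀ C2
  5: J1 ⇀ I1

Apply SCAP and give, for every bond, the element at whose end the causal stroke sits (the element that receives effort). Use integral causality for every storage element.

#0 |J1
#1 |J1
#2 |J1
#3 |J1
#4 |J1
#5 |I1

bond 3 stroke→J1  (Se1: effort source, stroke at far end)
bond 1 stroke→J1  (C1 integral (e out))
bond 4 stroke→J1  (prefer integral on C2)
bond 5 stroke→I1  (I1: I, integral causality)
bond 0 stroke→J1  (J1: bond 5 brought flow, rest push out)
bond 2 stroke→J1  (J1: bond 5 brought flow, rest push out)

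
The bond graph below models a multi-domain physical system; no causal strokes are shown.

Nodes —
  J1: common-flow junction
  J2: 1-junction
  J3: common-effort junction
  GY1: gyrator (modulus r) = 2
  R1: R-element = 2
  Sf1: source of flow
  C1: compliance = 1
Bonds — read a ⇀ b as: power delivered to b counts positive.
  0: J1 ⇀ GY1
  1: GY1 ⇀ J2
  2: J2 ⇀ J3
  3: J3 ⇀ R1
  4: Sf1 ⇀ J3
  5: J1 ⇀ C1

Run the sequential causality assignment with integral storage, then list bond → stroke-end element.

bond 4 stroke→Sf1  (Sf1 (Sf) sets flow on bond)
bond 5 stroke→J1  (prefer integral on C1)
bond 0 stroke→GY1  (J1: last free bond brings flow in)
bond 1 stroke→GY1  (through GY1, causality inverts; strokes same side of GY1)
bond 2 stroke→J2  (common-f at J2 fixed by 1)
bond 3 stroke→J3  (J3: last free bond brings effort in)

#0 |GY1
#1 |GY1
#2 |J2
#3 |J3
#4 |Sf1
#5 |J1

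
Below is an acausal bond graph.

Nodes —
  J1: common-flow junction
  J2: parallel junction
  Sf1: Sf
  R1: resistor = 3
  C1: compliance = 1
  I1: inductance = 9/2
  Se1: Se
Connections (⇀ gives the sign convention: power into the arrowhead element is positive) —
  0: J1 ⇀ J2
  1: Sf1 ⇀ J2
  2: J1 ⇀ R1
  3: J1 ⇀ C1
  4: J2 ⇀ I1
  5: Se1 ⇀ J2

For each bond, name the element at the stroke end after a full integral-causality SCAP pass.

b1 →Sf1  (source Sf1 imposes f)
b5 →J2  (Se1 fixes effort; stroke away)
b0 →J1  (J2: bond 5 brought effort, rest push out)
b4 →I1  (0-jn J2 has e-setter on 5)
b3 →J1  (C1 integral (e out))
b2 →R1  (only one flow-in slot at J1)

#0 |J1
#1 |Sf1
#2 |R1
#3 |J1
#4 |I1
#5 |J2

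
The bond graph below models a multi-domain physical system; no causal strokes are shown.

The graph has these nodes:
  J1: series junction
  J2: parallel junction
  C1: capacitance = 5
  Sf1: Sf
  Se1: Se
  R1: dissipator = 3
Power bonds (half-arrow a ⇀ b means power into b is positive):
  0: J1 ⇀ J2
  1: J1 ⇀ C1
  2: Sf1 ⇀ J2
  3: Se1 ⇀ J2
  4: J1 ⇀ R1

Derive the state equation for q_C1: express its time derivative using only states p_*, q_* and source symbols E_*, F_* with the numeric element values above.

bond 2 →Sf1  (source Sf1 imposes f)
bond 3 →J2  (Se1 (Se) sets effort on bond)
bond 0 →J1  (J2 effort already set via bond 3)
bond 1 →J1  (C1 integral (e out))
bond 4 →R1  (J1: last free bond brings flow in)

dq_C1/dt = -E_Se1/3 - q_C1/15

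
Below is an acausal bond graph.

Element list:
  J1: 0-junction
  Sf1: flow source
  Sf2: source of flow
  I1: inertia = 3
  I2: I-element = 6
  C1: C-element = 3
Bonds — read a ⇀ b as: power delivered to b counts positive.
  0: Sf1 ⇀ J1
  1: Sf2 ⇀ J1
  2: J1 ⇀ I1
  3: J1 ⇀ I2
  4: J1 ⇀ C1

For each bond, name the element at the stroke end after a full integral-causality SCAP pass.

b0 →Sf1
b1 →Sf2
b2 →I1
b3 →I2
b4 →J1

β0 |Sf1  (Sf1 (Sf) sets flow on bond)
β1 |Sf2  (Sf2 (Sf) sets flow on bond)
β2 |I1  (I1: I, integral causality)
β3 |I2  (prefer integral on I2)
β4 |J1  (closing 0-jn rule on J1)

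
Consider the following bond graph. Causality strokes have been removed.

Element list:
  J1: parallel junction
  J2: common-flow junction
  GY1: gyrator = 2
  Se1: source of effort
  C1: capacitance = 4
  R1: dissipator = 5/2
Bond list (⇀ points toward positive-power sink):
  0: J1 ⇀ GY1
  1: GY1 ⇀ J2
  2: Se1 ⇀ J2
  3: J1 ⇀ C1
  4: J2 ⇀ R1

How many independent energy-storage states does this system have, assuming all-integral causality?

1  (C1 all integral)

#2 stroke→J2  (Se1: effort source, stroke at far end)
#3 stroke→J1  (C1 integral (e out))
#0 stroke→GY1  (J1: bond 3 brought effort, rest push out)
#1 stroke→GY1  (GY GY1: same side as bond 0)
#4 stroke→J2  (common-f at J2 fixed by 1)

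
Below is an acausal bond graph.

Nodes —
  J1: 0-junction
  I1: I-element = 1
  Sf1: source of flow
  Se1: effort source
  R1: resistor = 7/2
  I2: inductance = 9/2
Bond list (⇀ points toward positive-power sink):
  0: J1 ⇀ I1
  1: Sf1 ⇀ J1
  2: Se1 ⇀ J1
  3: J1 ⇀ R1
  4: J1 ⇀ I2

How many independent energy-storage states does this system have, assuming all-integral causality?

2  (I1, I2 all integral)

#1 →Sf1  (Sf1 fixes flow; stroke at Sf1)
#2 →J1  (Se1 fixes effort; stroke away)
#0 →I1  (common-e at J1 fixed by 2)
#3 →R1  (J1 effort already set via bond 2)
#4 →I2  (0-jn J1 has e-setter on 2)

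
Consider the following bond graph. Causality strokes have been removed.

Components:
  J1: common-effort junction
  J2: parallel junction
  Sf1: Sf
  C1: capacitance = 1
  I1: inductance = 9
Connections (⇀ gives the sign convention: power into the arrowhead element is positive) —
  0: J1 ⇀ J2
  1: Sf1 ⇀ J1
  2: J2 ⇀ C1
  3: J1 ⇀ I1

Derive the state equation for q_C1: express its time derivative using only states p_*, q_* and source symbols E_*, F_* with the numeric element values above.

β1 stroke→Sf1  (Sf1 fixes flow; stroke at Sf1)
β2 stroke→J2  (C1 integral (e out))
β0 stroke→J1  (J2: bond 2 brought effort, rest push out)
β3 stroke→I1  (J1: bond 0 brought effort, rest push out)

dq_C1/dt = F_Sf1 - p_I1/9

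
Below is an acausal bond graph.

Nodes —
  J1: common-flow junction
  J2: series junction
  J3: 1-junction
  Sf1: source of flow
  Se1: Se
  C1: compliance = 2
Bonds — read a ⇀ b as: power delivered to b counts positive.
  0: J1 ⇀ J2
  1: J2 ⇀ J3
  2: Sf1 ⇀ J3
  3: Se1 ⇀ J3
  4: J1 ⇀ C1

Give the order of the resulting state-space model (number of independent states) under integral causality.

1  (C1 all integral)

β2 |Sf1  (source Sf1 imposes f)
β3 |J3  (Se1 (Se) sets effort on bond)
β1 |J3  (J3: bond 2 brought flow, rest push out)
β0 |J2  (common-f at J2 fixed by 1)
β4 |J1  (J1 flow already set via bond 0)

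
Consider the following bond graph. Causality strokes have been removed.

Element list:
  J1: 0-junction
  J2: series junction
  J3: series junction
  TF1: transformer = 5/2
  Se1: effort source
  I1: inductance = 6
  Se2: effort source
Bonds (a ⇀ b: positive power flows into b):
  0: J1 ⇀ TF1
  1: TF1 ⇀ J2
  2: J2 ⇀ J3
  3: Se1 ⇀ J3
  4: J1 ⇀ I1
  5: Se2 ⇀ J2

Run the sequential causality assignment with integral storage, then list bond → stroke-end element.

bond 3 →J3  (source Se1 imposes e)
bond 5 →J2  (source Se2 imposes e)
bond 2 →J2  (only one flow-in slot at J3)
bond 1 →TF1  (only one flow-in slot at J2)
bond 0 →J1  (TF TF1: opposite of bond 1)
bond 4 →I1  (0-jn J1 has e-setter on 0)

#0 stroke at J1
#1 stroke at TF1
#2 stroke at J2
#3 stroke at J3
#4 stroke at I1
#5 stroke at J2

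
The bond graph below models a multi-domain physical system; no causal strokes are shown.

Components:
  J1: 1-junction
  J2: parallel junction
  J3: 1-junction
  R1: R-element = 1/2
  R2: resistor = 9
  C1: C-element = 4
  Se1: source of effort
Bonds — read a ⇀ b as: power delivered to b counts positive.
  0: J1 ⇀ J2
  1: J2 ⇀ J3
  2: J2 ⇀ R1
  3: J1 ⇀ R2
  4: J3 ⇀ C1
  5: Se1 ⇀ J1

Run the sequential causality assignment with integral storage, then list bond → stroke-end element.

#0 |J1
#1 |J2
#2 |R1
#3 |R2
#4 |J3
#5 |J1

bond 5 |J1  (Se1 (Se) sets effort on bond)
bond 4 |J3  (C1: C, integral causality)
bond 1 |J2  (J3: last free bond brings flow in)
bond 0 |J1  (J2: bond 1 brought effort, rest push out)
bond 2 |R1  (common-e at J2 fixed by 1)
bond 3 |R2  (only one flow-in slot at J1)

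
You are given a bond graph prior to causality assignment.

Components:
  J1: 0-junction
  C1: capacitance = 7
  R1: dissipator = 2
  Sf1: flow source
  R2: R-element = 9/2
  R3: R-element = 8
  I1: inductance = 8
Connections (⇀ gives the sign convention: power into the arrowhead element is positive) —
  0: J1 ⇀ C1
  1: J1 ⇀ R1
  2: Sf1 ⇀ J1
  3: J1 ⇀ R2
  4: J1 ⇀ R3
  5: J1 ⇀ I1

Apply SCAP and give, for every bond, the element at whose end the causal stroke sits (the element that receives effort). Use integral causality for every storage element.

#0 |J1
#1 |R1
#2 |Sf1
#3 |R2
#4 |R3
#5 |I1

bond 2 stroke at Sf1  (Sf1 (Sf) sets flow on bond)
bond 0 stroke at J1  (C1 integral (e out))
bond 1 stroke at R1  (J1: bond 0 brought effort, rest push out)
bond 3 stroke at R2  (0-jn J1 has e-setter on 0)
bond 4 stroke at R3  (J1: bond 0 brought effort, rest push out)
bond 5 stroke at I1  (0-jn J1 has e-setter on 0)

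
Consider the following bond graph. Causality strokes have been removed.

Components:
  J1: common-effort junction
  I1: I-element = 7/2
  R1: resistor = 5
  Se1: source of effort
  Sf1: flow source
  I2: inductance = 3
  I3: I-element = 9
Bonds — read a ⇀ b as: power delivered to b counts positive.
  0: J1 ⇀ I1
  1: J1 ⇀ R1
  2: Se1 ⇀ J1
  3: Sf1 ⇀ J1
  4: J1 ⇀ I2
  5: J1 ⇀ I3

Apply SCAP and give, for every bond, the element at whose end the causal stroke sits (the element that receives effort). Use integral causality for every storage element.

β0 stroke→I1
β1 stroke→R1
β2 stroke→J1
β3 stroke→Sf1
β4 stroke→I2
β5 stroke→I3

#2 |J1  (Se1 fixes effort; stroke away)
#3 |Sf1  (Sf1 fixes flow; stroke at Sf1)
#0 |I1  (J1: bond 2 brought effort, rest push out)
#1 |R1  (J1: bond 2 brought effort, rest push out)
#4 |I2  (J1 effort already set via bond 2)
#5 |I3  (common-e at J1 fixed by 2)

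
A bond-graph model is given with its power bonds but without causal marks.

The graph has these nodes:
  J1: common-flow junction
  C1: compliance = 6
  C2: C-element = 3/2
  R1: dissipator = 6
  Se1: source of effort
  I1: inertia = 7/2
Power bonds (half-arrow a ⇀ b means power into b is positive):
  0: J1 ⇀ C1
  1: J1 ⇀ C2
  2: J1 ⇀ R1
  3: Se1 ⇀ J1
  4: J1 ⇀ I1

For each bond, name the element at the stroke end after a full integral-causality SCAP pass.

b0 stroke→J1
b1 stroke→J1
b2 stroke→J1
b3 stroke→J1
b4 stroke→I1

b3 |J1  (Se1 fixes effort; stroke away)
b0 |J1  (prefer integral on C1)
b1 |J1  (C2 integral (e out))
b4 |I1  (prefer integral on I1)
b2 |J1  (common-f at J1 fixed by 4)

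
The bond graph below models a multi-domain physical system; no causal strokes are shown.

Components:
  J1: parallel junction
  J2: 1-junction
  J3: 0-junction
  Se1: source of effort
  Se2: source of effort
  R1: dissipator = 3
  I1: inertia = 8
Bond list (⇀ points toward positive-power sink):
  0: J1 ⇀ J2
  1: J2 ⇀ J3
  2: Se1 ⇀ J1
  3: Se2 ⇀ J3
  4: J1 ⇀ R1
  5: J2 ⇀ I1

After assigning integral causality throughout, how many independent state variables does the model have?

1  (I1 all integral)

b2 stroke→J1  (Se1: effort source, stroke at far end)
b3 stroke→J3  (Se2 fixes effort; stroke away)
b0 stroke→J2  (J1: bond 2 brought effort, rest push out)
b4 stroke→R1  (J1 effort already set via bond 2)
b1 stroke→J2  (0-jn J3 has e-setter on 3)
b5 stroke→I1  (only one flow-in slot at J2)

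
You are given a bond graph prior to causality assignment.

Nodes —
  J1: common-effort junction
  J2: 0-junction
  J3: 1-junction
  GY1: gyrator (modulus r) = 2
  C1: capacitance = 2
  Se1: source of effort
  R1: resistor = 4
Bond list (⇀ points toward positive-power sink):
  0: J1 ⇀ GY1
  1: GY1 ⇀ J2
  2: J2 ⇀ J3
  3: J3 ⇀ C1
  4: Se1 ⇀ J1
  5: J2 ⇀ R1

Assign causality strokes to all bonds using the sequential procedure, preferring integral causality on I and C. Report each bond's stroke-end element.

bond 4 →J1  (Se1: effort source, stroke at far end)
bond 0 →GY1  (0-jn J1 has e-setter on 4)
bond 1 →GY1  (GY1: gyrator matches bond 0)
bond 3 →J3  (C1 integral (e out))
bond 2 →J2  (J3 needs exactly one f-in)
bond 5 →R1  (J2: bond 2 brought effort, rest push out)

#0 →GY1
#1 →GY1
#2 →J2
#3 →J3
#4 →J1
#5 →R1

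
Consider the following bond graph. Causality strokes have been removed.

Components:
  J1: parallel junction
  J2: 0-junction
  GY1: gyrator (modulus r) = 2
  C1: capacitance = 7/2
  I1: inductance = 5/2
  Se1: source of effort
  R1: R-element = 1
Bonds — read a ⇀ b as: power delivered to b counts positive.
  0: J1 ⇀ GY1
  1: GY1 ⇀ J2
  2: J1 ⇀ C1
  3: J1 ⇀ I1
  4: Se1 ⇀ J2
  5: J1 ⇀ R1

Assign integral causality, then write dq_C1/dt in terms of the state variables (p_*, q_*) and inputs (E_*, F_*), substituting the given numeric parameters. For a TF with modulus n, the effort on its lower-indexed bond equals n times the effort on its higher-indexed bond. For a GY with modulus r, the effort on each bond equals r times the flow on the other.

b4 |J2  (source Se1 imposes e)
b1 |GY1  (0-jn J2 has e-setter on 4)
b0 |GY1  (GY1: gyrator matches bond 1)
b2 |J1  (C1 outputs effort q/C1)
b3 |I1  (0-jn J1 has e-setter on 2)
b5 |R1  (common-e at J1 fixed by 2)

dq_C1/dt = -E_Se1/2 - 2*p_I1/5 - 2*q_C1/7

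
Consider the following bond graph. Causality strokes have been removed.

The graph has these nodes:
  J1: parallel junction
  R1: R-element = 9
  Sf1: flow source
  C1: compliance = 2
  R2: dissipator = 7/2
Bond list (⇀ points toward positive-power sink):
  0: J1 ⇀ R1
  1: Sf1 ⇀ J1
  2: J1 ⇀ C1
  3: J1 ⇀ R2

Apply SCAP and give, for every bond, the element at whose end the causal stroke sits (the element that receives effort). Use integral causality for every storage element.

bond 0 stroke at R1
bond 1 stroke at Sf1
bond 2 stroke at J1
bond 3 stroke at R2

β1 stroke at Sf1  (source Sf1 imposes f)
β2 stroke at J1  (C1 integral (e out))
β0 stroke at R1  (J1: bond 2 brought effort, rest push out)
β3 stroke at R2  (common-e at J1 fixed by 2)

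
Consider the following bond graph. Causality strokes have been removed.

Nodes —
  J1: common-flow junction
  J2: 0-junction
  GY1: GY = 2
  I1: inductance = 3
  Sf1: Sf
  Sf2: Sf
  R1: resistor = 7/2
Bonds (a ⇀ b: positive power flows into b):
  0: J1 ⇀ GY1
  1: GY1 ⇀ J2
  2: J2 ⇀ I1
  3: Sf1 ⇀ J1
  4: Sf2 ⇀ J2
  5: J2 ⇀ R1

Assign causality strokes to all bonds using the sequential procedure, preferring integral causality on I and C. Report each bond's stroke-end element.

b0 →J1
b1 →J2
b2 →I1
b3 →Sf1
b4 →Sf2
b5 →R1

b3 stroke at Sf1  (Sf1 fixes flow; stroke at Sf1)
b4 stroke at Sf2  (Sf2 fixes flow; stroke at Sf2)
b0 stroke at J1  (1-jn J1 has f-setter on 3)
b1 stroke at J2  (GY1 both-in/both-out from 0)
b2 stroke at I1  (common-e at J2 fixed by 1)
b5 stroke at R1  (0-jn J2 has e-setter on 1)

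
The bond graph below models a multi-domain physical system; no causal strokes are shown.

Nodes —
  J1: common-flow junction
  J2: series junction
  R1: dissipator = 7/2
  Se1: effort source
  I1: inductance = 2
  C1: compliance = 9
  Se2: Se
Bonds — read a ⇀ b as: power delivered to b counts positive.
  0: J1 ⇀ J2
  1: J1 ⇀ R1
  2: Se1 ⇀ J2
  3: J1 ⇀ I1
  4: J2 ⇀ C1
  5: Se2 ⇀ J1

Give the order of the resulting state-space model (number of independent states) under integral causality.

2  (C1, I1 all integral)

#2 |J2  (source Se1 imposes e)
#5 |J1  (Se2 fixes effort; stroke away)
#3 |I1  (I1 integral (f out))
#0 |J1  (J1: bond 3 brought flow, rest push out)
#1 |J1  (common-f at J1 fixed by 3)
#4 |J2  (J2: bond 0 brought flow, rest push out)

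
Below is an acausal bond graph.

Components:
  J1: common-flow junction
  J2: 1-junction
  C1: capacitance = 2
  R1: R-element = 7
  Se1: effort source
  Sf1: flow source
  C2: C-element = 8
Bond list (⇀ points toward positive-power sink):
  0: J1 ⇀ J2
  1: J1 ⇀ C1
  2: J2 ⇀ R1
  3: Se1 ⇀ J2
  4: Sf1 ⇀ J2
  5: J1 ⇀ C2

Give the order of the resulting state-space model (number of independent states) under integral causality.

#3 |J2  (Se1: effort source, stroke at far end)
#4 |Sf1  (Sf1: flow source, stroke at near end)
#0 |J2  (common-f at J2 fixed by 4)
#2 |J2  (1-jn J2 has f-setter on 4)
#1 |J1  (1-jn J1 has f-setter on 0)
#5 |J1  (J1: bond 0 brought flow, rest push out)

2  (C1, C2 all integral)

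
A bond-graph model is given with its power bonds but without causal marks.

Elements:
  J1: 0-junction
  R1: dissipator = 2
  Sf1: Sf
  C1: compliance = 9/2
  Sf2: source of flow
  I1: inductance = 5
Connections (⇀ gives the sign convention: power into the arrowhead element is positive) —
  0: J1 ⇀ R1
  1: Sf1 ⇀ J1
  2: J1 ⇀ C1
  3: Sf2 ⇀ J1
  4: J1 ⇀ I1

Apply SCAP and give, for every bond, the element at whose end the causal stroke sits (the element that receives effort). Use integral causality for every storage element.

bond 0 stroke at R1
bond 1 stroke at Sf1
bond 2 stroke at J1
bond 3 stroke at Sf2
bond 4 stroke at I1

bond 1 stroke→Sf1  (Sf1: flow source, stroke at near end)
bond 3 stroke→Sf2  (source Sf2 imposes f)
bond 2 stroke→J1  (C1 outputs effort q/C1)
bond 0 stroke→R1  (J1 effort already set via bond 2)
bond 4 stroke→I1  (common-e at J1 fixed by 2)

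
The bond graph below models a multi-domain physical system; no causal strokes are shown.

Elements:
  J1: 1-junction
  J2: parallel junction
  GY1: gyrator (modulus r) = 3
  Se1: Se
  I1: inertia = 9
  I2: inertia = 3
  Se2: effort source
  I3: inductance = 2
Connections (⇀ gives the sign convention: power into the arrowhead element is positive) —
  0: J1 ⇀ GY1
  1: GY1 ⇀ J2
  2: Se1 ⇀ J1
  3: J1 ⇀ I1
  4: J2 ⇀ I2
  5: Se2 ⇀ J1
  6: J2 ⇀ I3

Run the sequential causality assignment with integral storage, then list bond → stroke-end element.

bond 0 |J1
bond 1 |J2
bond 2 |J1
bond 3 |I1
bond 4 |I2
bond 5 |J1
bond 6 |I3

#2 →J1  (Se1: effort source, stroke at far end)
#5 →J1  (Se2: effort source, stroke at far end)
#3 →I1  (I1: I, integral causality)
#0 →J1  (J1: bond 3 brought flow, rest push out)
#1 →J2  (GY1: gyrator matches bond 0)
#4 →I2  (J2: bond 1 brought effort, rest push out)
#6 →I3  (J2: bond 1 brought effort, rest push out)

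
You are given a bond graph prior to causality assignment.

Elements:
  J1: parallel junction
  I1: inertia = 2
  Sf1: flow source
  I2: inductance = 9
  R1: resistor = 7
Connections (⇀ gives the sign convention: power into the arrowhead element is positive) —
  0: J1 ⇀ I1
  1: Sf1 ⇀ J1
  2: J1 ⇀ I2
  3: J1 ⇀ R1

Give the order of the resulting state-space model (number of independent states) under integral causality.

bond 1 |Sf1  (Sf1 fixes flow; stroke at Sf1)
bond 0 |I1  (I1: I, integral causality)
bond 2 |I2  (I2 integral (f out))
bond 3 |J1  (closing 0-jn rule on J1)

2  (I1, I2 all integral)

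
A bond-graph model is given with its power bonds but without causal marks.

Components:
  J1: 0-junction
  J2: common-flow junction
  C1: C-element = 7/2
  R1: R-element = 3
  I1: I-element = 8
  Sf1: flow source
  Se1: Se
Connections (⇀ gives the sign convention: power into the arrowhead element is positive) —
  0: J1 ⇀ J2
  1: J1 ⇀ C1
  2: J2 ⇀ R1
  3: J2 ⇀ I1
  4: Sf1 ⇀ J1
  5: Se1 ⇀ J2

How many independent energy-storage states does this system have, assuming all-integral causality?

#4 stroke→Sf1  (Sf1: flow source, stroke at near end)
#5 stroke→J2  (Se1 (Se) sets effort on bond)
#1 stroke→J1  (C1 outputs effort q/C1)
#0 stroke→J2  (J1: bond 1 brought effort, rest push out)
#3 stroke→I1  (prefer integral on I1)
#2 stroke→J2  (J2: bond 3 brought flow, rest push out)

2  (C1, I1 all integral)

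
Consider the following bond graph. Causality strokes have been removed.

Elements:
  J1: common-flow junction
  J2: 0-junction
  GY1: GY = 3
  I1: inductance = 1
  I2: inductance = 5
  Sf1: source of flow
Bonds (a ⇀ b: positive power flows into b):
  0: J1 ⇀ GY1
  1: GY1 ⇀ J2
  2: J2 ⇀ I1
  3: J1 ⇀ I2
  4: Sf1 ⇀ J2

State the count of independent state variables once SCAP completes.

#4 |Sf1  (Sf1: flow source, stroke at near end)
#2 |I1  (I1 integral (f out))
#1 |J2  (J2 needs exactly one e-in)
#0 |J1  (GY1: gyrator matches bond 1)
#3 |I2  (J1: last free bond brings flow in)

2  (I1, I2 all integral)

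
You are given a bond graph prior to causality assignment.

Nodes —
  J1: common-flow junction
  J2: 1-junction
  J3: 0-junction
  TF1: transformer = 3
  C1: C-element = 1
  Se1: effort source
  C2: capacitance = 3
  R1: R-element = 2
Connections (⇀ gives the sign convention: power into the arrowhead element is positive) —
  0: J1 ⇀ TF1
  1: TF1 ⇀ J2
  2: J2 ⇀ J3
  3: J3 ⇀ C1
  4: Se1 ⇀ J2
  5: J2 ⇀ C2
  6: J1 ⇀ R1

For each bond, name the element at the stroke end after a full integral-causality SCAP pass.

b4 →J2  (Se1 fixes effort; stroke away)
b3 →J3  (C1 outputs effort q/C1)
b2 →J2  (J3 effort already set via bond 3)
b5 →J2  (C2: C, integral causality)
b1 →TF1  (J2: last free bond brings flow in)
b0 →J1  (TF TF1: opposite of bond 1)
b6 →R1  (J1: last free bond brings flow in)

β0 stroke→J1
β1 stroke→TF1
β2 stroke→J2
β3 stroke→J3
β4 stroke→J2
β5 stroke→J2
β6 stroke→R1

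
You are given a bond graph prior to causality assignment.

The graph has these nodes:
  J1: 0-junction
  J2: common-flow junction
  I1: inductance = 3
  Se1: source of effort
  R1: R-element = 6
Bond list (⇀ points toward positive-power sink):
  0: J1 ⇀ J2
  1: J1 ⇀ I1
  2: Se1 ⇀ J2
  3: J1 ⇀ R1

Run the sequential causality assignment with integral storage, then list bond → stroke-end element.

β0 →J1
β1 →I1
β2 →J2
β3 →R1

b2 stroke at J2  (Se1: effort source, stroke at far end)
b0 stroke at J1  (closing 1-jn rule on J2)
b1 stroke at I1  (J1 effort already set via bond 0)
b3 stroke at R1  (J1: bond 0 brought effort, rest push out)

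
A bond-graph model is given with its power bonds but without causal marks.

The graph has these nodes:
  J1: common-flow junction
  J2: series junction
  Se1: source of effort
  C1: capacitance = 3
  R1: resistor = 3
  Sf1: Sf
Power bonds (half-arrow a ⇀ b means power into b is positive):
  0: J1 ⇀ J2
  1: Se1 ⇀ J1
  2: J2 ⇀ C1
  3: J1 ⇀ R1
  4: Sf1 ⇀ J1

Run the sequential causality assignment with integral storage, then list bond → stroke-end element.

#1 stroke→J1  (Se1: effort source, stroke at far end)
#4 stroke→Sf1  (source Sf1 imposes f)
#0 stroke→J1  (J1 flow already set via bond 4)
#3 stroke→J1  (J1: bond 4 brought flow, rest push out)
#2 stroke→J2  (1-jn J2 has f-setter on 0)

#0 stroke→J1
#1 stroke→J1
#2 stroke→J2
#3 stroke→J1
#4 stroke→Sf1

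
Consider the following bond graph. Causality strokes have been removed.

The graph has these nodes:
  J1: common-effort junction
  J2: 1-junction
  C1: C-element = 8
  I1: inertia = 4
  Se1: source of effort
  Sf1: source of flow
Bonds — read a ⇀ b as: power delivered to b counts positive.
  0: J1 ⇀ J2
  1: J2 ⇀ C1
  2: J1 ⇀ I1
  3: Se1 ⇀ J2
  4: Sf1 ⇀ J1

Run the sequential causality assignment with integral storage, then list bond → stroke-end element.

b3 stroke at J2  (Se1 (Se) sets effort on bond)
b4 stroke at Sf1  (Sf1 fixes flow; stroke at Sf1)
b1 stroke at J2  (C1 outputs effort q/C1)
b0 stroke at J1  (J2 needs exactly one f-in)
b2 stroke at I1  (0-jn J1 has e-setter on 0)

#0 |J1
#1 |J2
#2 |I1
#3 |J2
#4 |Sf1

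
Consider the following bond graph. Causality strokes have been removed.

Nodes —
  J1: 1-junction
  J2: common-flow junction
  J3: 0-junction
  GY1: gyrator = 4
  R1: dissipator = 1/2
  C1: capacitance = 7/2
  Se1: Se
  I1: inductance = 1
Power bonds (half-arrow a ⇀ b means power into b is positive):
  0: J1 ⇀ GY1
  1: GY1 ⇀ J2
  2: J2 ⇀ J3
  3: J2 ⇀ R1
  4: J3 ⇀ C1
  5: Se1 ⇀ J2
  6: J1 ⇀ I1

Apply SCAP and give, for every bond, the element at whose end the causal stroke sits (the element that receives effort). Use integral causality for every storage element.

β5 stroke at J2  (Se1 fixes effort; stroke away)
β4 stroke at J3  (prefer integral on C1)
β2 stroke at J2  (J3 effort already set via bond 4)
β6 stroke at I1  (prefer integral on I1)
β0 stroke at J1  (1-jn J1 has f-setter on 6)
β1 stroke at J2  (GY1: gyrator matches bond 0)
β3 stroke at R1  (J2: last free bond brings flow in)

#0 →J1
#1 →J2
#2 →J2
#3 →R1
#4 →J3
#5 →J2
#6 →I1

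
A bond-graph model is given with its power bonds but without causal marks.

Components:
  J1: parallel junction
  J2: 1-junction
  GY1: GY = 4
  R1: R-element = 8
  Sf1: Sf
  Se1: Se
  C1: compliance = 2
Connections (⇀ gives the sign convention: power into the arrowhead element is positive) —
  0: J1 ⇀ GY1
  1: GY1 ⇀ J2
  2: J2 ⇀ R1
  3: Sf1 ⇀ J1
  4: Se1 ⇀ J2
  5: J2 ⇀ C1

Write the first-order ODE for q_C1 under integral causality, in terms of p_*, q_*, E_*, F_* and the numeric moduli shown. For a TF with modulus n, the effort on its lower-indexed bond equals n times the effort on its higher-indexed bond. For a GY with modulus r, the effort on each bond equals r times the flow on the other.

dq_C1/dt = E_Se1/8 + F_Sf1/2 - q_C1/16

b3 stroke→Sf1  (Sf1 fixes flow; stroke at Sf1)
b4 stroke→J2  (Se1: effort source, stroke at far end)
b0 stroke→J1  (J1: last free bond brings effort in)
b1 stroke→J2  (GY1 both-in/both-out from 0)
b5 stroke→J2  (C1 integral (e out))
b2 stroke→R1  (only one flow-in slot at J2)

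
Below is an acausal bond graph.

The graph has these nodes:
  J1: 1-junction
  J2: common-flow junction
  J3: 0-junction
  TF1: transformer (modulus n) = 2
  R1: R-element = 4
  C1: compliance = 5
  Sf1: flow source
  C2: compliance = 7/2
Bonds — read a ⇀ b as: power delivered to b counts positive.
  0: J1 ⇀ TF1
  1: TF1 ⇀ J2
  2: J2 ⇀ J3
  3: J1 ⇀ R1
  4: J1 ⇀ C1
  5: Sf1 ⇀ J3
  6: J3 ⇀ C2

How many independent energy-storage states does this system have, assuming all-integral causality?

2  (C1, C2 all integral)

β5 |Sf1  (Sf1 fixes flow; stroke at Sf1)
β4 |J1  (C1: C, integral causality)
β6 |J3  (C2 integral (e out))
β2 |J2  (0-jn J3 has e-setter on 6)
β1 |TF1  (J2: last free bond brings flow in)
β0 |J1  (TF TF1: opposite of bond 1)
β3 |R1  (only one flow-in slot at J1)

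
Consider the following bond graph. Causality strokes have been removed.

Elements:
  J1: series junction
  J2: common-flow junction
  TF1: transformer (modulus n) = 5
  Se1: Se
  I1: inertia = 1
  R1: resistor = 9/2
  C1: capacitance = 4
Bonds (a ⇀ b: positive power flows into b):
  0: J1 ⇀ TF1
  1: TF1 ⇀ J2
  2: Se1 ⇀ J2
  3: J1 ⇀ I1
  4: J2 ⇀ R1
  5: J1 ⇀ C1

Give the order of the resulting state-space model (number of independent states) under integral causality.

2  (C1, I1 all integral)

b2 stroke at J2  (Se1 fixes effort; stroke away)
b3 stroke at I1  (prefer integral on I1)
b0 stroke at J1  (J1: bond 3 brought flow, rest push out)
b5 stroke at J1  (J1 flow already set via bond 3)
b1 stroke at TF1  (through TF1, causality passes straight; one stroke at TF1)
b4 stroke at J2  (common-f at J2 fixed by 1)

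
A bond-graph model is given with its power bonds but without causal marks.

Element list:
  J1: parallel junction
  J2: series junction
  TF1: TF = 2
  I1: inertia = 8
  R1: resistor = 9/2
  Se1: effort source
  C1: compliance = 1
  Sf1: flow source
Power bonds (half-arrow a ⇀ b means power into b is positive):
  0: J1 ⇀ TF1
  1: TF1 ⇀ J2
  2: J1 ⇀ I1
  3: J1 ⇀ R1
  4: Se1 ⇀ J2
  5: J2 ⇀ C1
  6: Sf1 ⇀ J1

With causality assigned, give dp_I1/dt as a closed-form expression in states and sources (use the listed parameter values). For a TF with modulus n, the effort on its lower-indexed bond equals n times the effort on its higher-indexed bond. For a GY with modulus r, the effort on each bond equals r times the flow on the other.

dp_I1/dt = -2*E_Se1 + 2*q_C1

#4 →J2  (Se1 (Se) sets effort on bond)
#6 →Sf1  (source Sf1 imposes f)
#2 →I1  (I1: I, integral causality)
#5 →J2  (C1 integral (e out))
#1 →TF1  (J2: last free bond brings flow in)
#0 →J1  (TF TF1: opposite of bond 1)
#3 →R1  (common-e at J1 fixed by 0)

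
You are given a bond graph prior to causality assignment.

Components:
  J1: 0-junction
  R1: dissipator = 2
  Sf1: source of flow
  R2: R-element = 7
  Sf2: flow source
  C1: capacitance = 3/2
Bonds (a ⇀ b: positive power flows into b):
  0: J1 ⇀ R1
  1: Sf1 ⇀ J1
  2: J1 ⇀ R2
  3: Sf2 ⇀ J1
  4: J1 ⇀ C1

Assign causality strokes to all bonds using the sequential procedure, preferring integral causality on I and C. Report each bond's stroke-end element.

#1 →Sf1  (Sf1: flow source, stroke at near end)
#3 →Sf2  (Sf2: flow source, stroke at near end)
#4 →J1  (C1 integral (e out))
#0 →R1  (J1: bond 4 brought effort, rest push out)
#2 →R2  (0-jn J1 has e-setter on 4)

b0 stroke→R1
b1 stroke→Sf1
b2 stroke→R2
b3 stroke→Sf2
b4 stroke→J1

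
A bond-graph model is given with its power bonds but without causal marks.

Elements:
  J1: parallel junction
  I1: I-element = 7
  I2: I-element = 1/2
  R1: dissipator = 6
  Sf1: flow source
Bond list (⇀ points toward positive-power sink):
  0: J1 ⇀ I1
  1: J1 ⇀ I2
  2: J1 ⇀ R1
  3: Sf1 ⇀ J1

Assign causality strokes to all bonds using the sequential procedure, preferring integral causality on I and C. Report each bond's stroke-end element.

b0 stroke at I1
b1 stroke at I2
b2 stroke at J1
b3 stroke at Sf1

β3 stroke→Sf1  (source Sf1 imposes f)
β0 stroke→I1  (prefer integral on I1)
β1 stroke→I2  (I2 outputs flow p/I2)
β2 stroke→J1  (J1: last free bond brings effort in)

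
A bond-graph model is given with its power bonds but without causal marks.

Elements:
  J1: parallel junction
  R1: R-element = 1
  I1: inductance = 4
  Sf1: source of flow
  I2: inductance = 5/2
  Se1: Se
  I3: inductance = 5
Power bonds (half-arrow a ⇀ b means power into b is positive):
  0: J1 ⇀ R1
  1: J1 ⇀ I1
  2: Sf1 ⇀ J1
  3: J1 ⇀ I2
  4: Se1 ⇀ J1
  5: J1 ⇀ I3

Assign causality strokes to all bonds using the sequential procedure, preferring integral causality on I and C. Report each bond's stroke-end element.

β2 stroke→Sf1  (Sf1: flow source, stroke at near end)
β4 stroke→J1  (source Se1 imposes e)
β0 stroke→R1  (J1: bond 4 brought effort, rest push out)
β1 stroke→I1  (J1 effort already set via bond 4)
β3 stroke→I2  (J1: bond 4 brought effort, rest push out)
β5 stroke→I3  (0-jn J1 has e-setter on 4)

b0 |R1
b1 |I1
b2 |Sf1
b3 |I2
b4 |J1
b5 |I3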